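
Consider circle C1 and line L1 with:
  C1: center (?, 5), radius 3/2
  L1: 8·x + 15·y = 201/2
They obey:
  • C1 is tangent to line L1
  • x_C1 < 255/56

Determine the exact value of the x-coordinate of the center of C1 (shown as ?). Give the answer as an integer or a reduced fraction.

0

1. [C1‖L1]  x_C1² − (51/8)x_C1 = 0  ⇒  x_C1 = 0 or 51/8
2. given x_C1 < 255/56: keep 0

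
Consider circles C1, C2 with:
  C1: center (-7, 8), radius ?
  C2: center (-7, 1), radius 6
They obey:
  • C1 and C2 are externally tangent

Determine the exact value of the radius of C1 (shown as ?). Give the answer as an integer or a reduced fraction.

1

1. [ext C1·C2]  r_C1² + 12r_C1 − 13 = 0  ⇒  r_C1 = 1 (r>0 drops 1)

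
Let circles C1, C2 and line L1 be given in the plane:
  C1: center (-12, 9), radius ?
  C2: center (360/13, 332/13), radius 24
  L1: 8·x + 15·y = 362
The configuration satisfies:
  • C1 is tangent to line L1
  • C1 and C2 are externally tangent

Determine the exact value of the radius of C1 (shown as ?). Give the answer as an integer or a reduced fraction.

19

1. [C1‖L1]  r_C1² − 361 = 0  ⇒  r_C1 = 19 (r>0 drops 1)
2. [ext C1·C2]  r_C1² + 48r_C1 − 1273 = 0  ⇒  r_C1 = 19 (r>0 drops 1)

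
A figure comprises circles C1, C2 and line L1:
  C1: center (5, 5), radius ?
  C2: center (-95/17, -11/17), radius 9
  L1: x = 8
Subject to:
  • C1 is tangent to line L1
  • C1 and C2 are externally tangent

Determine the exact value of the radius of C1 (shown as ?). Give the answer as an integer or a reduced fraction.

1. [C1‖L1]  r_C1² − 9 = 0  ⇒  r_C1 = 3 (r>0 drops 1)
2. [ext C1·C2]  r_C1² + 18r_C1 − 63 = 0  ⇒  r_C1 = 3 (r>0 drops 1)

3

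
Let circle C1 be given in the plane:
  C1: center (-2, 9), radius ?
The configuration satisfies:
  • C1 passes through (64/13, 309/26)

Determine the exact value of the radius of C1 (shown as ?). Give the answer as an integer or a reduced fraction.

15/2

1. [C1∋P]  r_C1² − 225/4 = 0  ⇒  r_C1 = 15/2 (r>0 drops 1)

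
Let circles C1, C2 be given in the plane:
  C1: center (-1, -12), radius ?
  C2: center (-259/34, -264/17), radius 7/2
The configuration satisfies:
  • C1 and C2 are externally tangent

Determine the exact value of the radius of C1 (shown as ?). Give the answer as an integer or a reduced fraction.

1. [ext C1·C2]  r_C1² + 7r_C1 − 44 = 0  ⇒  r_C1 = 4 (r>0 drops 1)

4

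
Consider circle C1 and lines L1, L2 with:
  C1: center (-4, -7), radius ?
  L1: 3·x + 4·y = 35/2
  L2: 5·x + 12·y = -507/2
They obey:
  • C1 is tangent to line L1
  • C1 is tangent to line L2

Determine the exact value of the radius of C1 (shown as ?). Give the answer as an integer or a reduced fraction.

23/2

1. [C1‖L1]  r_C1² − 529/4 = 0  ⇒  r_C1 = 23/2 (r>0 drops 1)
2. [C1‖L2]  r_C1² − 529/4 = 0  ⇒  r_C1 = 23/2 (r>0 drops 1)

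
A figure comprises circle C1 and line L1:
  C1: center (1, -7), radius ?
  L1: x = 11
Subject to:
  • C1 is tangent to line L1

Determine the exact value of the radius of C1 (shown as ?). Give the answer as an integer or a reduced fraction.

1. [C1‖L1]  r_C1² − 100 = 0  ⇒  r_C1 = 10 (r>0 drops 1)

10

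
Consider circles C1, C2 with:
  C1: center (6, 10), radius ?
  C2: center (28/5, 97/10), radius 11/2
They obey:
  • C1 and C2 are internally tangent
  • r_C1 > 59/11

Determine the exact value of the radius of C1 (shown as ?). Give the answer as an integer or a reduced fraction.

6

1. [int C1,C2]  r_C1² − 11r_C1 + 30 = 0  ⇒  r_C1 = 5 or 6
2. given r_C1 > 59/11: keep 6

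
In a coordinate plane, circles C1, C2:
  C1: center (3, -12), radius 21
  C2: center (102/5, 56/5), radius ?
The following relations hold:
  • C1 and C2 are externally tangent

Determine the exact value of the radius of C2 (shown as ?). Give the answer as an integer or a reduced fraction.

1. [ext C1·C2]  r_C2² + 42r_C2 − 400 = 0  ⇒  r_C2 = 8 (r>0 drops 1)

8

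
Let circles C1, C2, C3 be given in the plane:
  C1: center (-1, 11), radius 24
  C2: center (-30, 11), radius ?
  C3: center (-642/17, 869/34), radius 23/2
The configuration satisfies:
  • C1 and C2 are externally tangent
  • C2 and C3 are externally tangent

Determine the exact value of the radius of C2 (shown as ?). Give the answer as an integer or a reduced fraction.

1. [ext C1·C2]  r_C2² + 48r_C2 − 265 = 0  ⇒  r_C2 = 5 (r>0 drops 1)
2. [ext C2·C3]  r_C2² + 23r_C2 − 140 = 0  ⇒  r_C2 = 5 (r>0 drops 1)

5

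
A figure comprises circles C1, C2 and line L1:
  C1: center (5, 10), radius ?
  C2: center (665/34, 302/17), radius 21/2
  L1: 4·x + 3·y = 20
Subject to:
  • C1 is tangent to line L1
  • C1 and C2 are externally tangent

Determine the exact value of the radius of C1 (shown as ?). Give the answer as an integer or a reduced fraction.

6

1. [C1‖L1]  r_C1² − 36 = 0  ⇒  r_C1 = 6 (r>0 drops 1)
2. [ext C1·C2]  r_C1² + 21r_C1 − 162 = 0  ⇒  r_C1 = 6 (r>0 drops 1)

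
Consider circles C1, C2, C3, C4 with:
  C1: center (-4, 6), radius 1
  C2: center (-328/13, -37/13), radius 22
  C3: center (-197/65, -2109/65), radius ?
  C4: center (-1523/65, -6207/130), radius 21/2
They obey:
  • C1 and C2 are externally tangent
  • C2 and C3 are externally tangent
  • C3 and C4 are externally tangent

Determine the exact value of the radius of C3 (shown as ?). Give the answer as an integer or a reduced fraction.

15

1. [ext C2·C3]  r_C3² + 44r_C3 − 885 = 0  ⇒  r_C3 = 15 (r>0 drops 1)
2. [ext C3·C4]  r_C3² + 21r_C3 − 540 = 0  ⇒  r_C3 = 15 (r>0 drops 1)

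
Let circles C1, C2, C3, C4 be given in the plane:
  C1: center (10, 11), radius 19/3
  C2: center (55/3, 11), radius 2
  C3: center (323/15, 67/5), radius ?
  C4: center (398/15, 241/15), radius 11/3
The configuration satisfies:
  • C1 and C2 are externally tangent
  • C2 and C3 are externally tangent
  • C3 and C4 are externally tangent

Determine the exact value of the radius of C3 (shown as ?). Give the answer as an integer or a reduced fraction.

1. [ext C2·C3]  r_C3² + 4r_C3 − 12 = 0  ⇒  r_C3 = 2 (r>0 drops 1)
2. [ext C3·C4]  r_C3² + (22/3)r_C3 − 56/3 = 0  ⇒  r_C3 = 2 (r>0 drops 1)

2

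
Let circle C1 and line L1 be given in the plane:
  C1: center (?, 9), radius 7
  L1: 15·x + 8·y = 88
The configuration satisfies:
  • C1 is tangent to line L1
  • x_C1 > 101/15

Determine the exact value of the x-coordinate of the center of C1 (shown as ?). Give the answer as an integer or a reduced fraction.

9

1. [C1‖L1]  x_C1² − (32/15)x_C1 − 309/5 = 0  ⇒  x_C1 = -103/15 or 9
2. given x_C1 > 101/15: keep 9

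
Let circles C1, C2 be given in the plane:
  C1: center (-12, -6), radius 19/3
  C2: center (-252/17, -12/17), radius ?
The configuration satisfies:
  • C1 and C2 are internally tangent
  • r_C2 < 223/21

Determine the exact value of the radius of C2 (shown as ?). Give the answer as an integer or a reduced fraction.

1/3

1. [int C1,C2]  r_C2² − (38/3)r_C2 + 37/9 = 0  ⇒  r_C2 = 1/3 or 37/3
2. given r_C2 < 223/21: keep 1/3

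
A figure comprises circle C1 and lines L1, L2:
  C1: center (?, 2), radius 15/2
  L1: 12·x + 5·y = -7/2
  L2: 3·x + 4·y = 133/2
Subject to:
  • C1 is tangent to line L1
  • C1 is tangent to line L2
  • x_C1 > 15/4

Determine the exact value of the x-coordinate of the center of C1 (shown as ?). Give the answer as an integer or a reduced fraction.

7

1. [C1‖L1]  x_C1² + (9/4)x_C1 − 259/4 = 0  ⇒  x_C1 = -37/4 or 7
2. [C1‖L2]  x_C1² − 39x_C1 + 224 = 0  ⇒  x_C1 = 7 or 32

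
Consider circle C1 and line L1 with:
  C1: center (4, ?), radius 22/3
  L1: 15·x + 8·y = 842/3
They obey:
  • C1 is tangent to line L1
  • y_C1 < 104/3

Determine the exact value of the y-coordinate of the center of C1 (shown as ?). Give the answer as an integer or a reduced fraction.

12

1. [C1‖L1]  y_C1² − (331/6)y_C1 + 518 = 0  ⇒  y_C1 = 12 or 259/6
2. given y_C1 < 104/3: keep 12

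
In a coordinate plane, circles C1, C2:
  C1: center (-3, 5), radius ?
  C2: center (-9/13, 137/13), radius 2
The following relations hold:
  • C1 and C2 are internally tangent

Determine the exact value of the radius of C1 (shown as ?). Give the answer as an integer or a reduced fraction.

1. [int C1,C2]  r_C1² − 4r_C1 − 32 = 0  ⇒  r_C1 = 8 (r>0 drops 1)

8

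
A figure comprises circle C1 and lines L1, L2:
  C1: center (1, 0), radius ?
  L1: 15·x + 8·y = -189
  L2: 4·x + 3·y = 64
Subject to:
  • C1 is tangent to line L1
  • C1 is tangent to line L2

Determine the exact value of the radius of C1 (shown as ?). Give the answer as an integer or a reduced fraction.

12

1. [C1‖L1]  r_C1² − 144 = 0  ⇒  r_C1 = 12 (r>0 drops 1)
2. [C1‖L2]  r_C1² − 144 = 0  ⇒  r_C1 = 12 (r>0 drops 1)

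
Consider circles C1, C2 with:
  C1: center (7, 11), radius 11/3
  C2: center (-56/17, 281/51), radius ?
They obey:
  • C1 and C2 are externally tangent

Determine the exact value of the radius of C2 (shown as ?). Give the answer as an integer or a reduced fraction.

8

1. [ext C1·C2]  r_C2² + (22/3)r_C2 − 368/3 = 0  ⇒  r_C2 = 8 (r>0 drops 1)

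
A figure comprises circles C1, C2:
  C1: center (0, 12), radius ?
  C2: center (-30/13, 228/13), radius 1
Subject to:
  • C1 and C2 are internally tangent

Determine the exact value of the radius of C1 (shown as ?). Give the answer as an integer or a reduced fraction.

1. [int C1,C2]  r_C1² − 2r_C1 − 35 = 0  ⇒  r_C1 = 7 (r>0 drops 1)

7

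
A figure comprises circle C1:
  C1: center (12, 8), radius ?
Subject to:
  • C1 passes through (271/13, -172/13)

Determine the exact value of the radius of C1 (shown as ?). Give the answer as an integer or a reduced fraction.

1. [C1∋P]  r_C1² − 529 = 0  ⇒  r_C1 = 23 (r>0 drops 1)

23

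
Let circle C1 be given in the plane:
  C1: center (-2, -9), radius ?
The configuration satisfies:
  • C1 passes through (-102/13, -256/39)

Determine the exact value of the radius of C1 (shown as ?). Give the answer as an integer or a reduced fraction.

19/3

1. [C1∋P]  r_C1² − 361/9 = 0  ⇒  r_C1 = 19/3 (r>0 drops 1)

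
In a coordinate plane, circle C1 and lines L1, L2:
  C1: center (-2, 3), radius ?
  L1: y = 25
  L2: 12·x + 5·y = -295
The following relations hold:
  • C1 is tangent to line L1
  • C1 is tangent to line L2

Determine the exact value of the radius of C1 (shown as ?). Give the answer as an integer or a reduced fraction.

1. [C1‖L1]  r_C1² − 484 = 0  ⇒  r_C1 = 22 (r>0 drops 1)
2. [C1‖L2]  r_C1² − 484 = 0  ⇒  r_C1 = 22 (r>0 drops 1)

22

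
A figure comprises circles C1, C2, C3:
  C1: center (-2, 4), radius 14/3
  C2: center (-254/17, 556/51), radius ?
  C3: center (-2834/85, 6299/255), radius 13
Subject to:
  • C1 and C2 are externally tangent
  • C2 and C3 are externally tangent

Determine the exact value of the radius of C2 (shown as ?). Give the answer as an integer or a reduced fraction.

1. [ext C1·C2]  r_C2² + (28/3)r_C2 − 580/3 = 0  ⇒  r_C2 = 10 (r>0 drops 1)
2. [ext C2·C3]  r_C2² + 26r_C2 − 360 = 0  ⇒  r_C2 = 10 (r>0 drops 1)

10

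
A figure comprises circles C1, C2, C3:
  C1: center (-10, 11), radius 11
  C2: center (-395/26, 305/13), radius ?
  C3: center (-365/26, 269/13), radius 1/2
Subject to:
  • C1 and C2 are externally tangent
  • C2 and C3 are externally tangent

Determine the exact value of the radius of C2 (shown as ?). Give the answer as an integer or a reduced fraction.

1. [ext C1·C2]  r_C2² + 22r_C2 − 245/4 = 0  ⇒  r_C2 = 5/2 (r>0 drops 1)
2. [ext C2·C3]  r_C2² + 1r_C2 − 35/4 = 0  ⇒  r_C2 = 5/2 (r>0 drops 1)

5/2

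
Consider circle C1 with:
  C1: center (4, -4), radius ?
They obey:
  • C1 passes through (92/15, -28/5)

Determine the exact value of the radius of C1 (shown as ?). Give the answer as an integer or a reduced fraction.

1. [C1∋P]  r_C1² − 64/9 = 0  ⇒  r_C1 = 8/3 (r>0 drops 1)

8/3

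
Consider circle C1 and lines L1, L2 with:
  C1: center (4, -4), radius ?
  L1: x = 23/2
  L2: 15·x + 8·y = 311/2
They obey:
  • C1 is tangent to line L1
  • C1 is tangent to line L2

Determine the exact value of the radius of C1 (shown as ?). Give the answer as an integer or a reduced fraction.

15/2

1. [C1‖L1]  r_C1² − 225/4 = 0  ⇒  r_C1 = 15/2 (r>0 drops 1)
2. [C1‖L2]  r_C1² − 225/4 = 0  ⇒  r_C1 = 15/2 (r>0 drops 1)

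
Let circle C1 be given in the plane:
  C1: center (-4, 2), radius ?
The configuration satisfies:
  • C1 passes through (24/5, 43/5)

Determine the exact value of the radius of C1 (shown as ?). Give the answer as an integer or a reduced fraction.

1. [C1∋P]  r_C1² − 121 = 0  ⇒  r_C1 = 11 (r>0 drops 1)

11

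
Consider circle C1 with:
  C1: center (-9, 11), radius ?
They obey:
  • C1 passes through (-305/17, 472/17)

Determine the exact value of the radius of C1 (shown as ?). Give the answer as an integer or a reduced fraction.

1. [C1∋P]  r_C1² − 361 = 0  ⇒  r_C1 = 19 (r>0 drops 1)

19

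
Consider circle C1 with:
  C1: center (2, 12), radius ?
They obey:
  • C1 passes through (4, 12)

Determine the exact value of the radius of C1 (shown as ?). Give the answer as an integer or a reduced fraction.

2

1. [C1∋P]  r_C1² − 4 = 0  ⇒  r_C1 = 2 (r>0 drops 1)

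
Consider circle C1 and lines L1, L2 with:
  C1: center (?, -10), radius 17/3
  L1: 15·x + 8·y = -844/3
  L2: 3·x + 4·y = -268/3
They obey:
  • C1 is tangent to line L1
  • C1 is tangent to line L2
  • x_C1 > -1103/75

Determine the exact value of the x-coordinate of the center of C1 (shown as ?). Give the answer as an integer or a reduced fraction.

1. [C1‖L1]  x_C1² + (1208/45)x_C1 + 6251/45 = 0  ⇒  x_C1 = -893/45 or -7
2. [C1‖L2]  x_C1² + (296/9)x_C1 + 1631/9 = 0  ⇒  x_C1 = -233/9 or -7

-7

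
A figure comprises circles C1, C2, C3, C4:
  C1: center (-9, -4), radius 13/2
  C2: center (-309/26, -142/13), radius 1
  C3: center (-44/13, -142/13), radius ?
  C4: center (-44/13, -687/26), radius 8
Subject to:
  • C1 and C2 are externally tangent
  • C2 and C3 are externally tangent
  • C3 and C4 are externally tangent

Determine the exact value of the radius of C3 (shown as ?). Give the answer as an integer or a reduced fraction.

15/2

1. [ext C2·C3]  r_C3² + 2r_C3 − 285/4 = 0  ⇒  r_C3 = 15/2 (r>0 drops 1)
2. [ext C3·C4]  r_C3² + 16r_C3 − 705/4 = 0  ⇒  r_C3 = 15/2 (r>0 drops 1)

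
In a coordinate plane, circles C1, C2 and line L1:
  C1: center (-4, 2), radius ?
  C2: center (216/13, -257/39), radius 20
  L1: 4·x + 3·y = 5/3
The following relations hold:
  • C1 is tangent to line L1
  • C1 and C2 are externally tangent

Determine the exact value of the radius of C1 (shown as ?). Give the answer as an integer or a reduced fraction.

7/3

1. [C1‖L1]  r_C1² − 49/9 = 0  ⇒  r_C1 = 7/3 (r>0 drops 1)
2. [ext C1·C2]  r_C1² + 40r_C1 − 889/9 = 0  ⇒  r_C1 = 7/3 (r>0 drops 1)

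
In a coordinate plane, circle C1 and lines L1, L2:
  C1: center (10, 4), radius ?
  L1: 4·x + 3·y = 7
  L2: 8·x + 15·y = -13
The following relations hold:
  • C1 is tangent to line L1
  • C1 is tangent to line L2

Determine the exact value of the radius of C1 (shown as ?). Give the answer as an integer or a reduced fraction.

9

1. [C1‖L1]  r_C1² − 81 = 0  ⇒  r_C1 = 9 (r>0 drops 1)
2. [C1‖L2]  r_C1² − 81 = 0  ⇒  r_C1 = 9 (r>0 drops 1)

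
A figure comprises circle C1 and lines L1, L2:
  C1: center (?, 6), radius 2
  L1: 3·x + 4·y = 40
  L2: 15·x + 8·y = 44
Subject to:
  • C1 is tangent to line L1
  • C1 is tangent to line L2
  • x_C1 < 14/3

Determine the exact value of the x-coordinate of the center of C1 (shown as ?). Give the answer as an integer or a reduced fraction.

2

1. [C1‖L1]  x_C1² − (32/3)x_C1 + 52/3 = 0  ⇒  x_C1 = 2 or 26/3
2. [C1‖L2]  x_C1² + (8/15)x_C1 − 76/15 = 0  ⇒  x_C1 = -38/15 or 2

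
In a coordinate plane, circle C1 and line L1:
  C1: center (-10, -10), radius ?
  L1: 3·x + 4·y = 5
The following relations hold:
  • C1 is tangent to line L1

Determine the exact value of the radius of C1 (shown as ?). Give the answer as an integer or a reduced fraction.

15

1. [C1‖L1]  r_C1² − 225 = 0  ⇒  r_C1 = 15 (r>0 drops 1)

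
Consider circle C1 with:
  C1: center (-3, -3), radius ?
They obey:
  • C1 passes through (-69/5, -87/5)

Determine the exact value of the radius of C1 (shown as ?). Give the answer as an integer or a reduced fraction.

18

1. [C1∋P]  r_C1² − 324 = 0  ⇒  r_C1 = 18 (r>0 drops 1)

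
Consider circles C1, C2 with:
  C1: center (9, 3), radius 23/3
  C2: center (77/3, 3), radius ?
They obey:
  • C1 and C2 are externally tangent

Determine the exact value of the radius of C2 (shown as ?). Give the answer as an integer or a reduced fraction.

9

1. [ext C1·C2]  r_C2² + (46/3)r_C2 − 219 = 0  ⇒  r_C2 = 9 (r>0 drops 1)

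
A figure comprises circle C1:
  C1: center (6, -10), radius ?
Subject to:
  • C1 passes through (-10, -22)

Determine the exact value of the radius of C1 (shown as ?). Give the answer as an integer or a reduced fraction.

20

1. [C1∋P]  r_C1² − 400 = 0  ⇒  r_C1 = 20 (r>0 drops 1)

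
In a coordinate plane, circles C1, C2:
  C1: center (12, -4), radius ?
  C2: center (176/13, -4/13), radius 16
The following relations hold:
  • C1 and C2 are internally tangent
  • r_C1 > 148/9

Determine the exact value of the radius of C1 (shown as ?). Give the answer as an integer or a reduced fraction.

1. [int C1,C2]  r_C1² − 32r_C1 + 240 = 0  ⇒  r_C1 = 12 or 20
2. given r_C1 > 148/9: keep 20

20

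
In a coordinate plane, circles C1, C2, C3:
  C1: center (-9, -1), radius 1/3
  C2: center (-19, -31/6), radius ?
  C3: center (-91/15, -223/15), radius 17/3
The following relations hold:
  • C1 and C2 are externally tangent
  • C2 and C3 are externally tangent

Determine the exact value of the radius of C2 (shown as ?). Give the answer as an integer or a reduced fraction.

21/2

1. [ext C1·C2]  r_C2² + (2/3)r_C2 − 469/4 = 0  ⇒  r_C2 = 21/2 (r>0 drops 1)
2. [ext C2·C3]  r_C2² + (34/3)r_C2 − 917/4 = 0  ⇒  r_C2 = 21/2 (r>0 drops 1)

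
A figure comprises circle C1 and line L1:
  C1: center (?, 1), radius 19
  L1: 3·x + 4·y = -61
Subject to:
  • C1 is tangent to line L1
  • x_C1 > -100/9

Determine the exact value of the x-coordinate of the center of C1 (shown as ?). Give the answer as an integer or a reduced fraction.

1. [C1‖L1]  x_C1² + (130/3)x_C1 − 1600/3 = 0  ⇒  x_C1 = -160/3 or 10
2. given x_C1 > -100/9: keep 10

10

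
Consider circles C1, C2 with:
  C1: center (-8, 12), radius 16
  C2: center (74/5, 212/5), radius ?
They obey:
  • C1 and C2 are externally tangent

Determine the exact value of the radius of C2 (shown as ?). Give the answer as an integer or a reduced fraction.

1. [ext C1·C2]  r_C2² + 32r_C2 − 1188 = 0  ⇒  r_C2 = 22 (r>0 drops 1)

22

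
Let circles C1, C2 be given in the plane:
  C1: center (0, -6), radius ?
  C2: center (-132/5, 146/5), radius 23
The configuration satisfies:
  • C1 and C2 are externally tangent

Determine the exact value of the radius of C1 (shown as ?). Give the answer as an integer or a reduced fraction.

1. [ext C1·C2]  r_C1² + 46r_C1 − 1407 = 0  ⇒  r_C1 = 21 (r>0 drops 1)

21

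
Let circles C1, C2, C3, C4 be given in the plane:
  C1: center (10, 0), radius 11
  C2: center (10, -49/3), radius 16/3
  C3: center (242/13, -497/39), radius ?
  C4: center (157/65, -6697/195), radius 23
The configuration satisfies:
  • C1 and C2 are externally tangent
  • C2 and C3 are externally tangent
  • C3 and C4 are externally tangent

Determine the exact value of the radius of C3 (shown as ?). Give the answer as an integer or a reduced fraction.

1. [ext C2·C3]  r_C3² + (32/3)r_C3 − 176/3 = 0  ⇒  r_C3 = 4 (r>0 drops 1)
2. [ext C3·C4]  r_C3² + 46r_C3 − 200 = 0  ⇒  r_C3 = 4 (r>0 drops 1)

4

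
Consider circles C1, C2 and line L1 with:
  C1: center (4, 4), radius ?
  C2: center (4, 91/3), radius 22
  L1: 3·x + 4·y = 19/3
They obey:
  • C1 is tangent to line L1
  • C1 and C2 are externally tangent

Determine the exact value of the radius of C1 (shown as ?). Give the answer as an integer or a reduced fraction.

13/3

1. [C1‖L1]  r_C1² − 169/9 = 0  ⇒  r_C1 = 13/3 (r>0 drops 1)
2. [ext C1·C2]  r_C1² + 44r_C1 − 1885/9 = 0  ⇒  r_C1 = 13/3 (r>0 drops 1)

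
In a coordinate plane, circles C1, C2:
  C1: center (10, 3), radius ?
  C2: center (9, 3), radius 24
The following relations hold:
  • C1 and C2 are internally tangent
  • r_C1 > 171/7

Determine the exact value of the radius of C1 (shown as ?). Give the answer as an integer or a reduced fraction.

1. [int C1,C2]  r_C1² − 48r_C1 + 575 = 0  ⇒  r_C1 = 23 or 25
2. given r_C1 > 171/7: keep 25

25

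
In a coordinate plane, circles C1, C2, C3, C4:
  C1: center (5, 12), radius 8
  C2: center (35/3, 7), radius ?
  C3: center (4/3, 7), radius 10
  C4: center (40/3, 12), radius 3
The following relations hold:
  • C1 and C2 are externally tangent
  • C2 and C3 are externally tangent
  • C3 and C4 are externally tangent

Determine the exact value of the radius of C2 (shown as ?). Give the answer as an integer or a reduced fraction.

1/3

1. [ext C1·C2]  r_C2² + 16r_C2 − 49/9 = 0  ⇒  r_C2 = 1/3 (r>0 drops 1)
2. [ext C2·C3]  r_C2² + 20r_C2 − 61/9 = 0  ⇒  r_C2 = 1/3 (r>0 drops 1)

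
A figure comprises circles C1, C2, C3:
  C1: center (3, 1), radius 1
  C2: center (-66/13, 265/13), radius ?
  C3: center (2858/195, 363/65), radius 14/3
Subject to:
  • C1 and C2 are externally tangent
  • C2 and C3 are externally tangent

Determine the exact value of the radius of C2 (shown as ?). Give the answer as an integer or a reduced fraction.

20

1. [ext C1·C2]  r_C2² + 2r_C2 − 440 = 0  ⇒  r_C2 = 20 (r>0 drops 1)
2. [ext C2·C3]  r_C2² + (28/3)r_C2 − 1760/3 = 0  ⇒  r_C2 = 20 (r>0 drops 1)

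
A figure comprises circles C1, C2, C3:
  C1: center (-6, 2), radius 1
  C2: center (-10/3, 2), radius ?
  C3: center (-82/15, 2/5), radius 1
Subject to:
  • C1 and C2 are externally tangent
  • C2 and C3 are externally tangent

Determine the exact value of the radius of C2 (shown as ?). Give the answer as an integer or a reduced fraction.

1. [ext C1·C2]  r_C2² + 2r_C2 − 55/9 = 0  ⇒  r_C2 = 5/3 (r>0 drops 1)
2. [ext C2·C3]  r_C2² + 2r_C2 − 55/9 = 0  ⇒  r_C2 = 5/3 (r>0 drops 1)

5/3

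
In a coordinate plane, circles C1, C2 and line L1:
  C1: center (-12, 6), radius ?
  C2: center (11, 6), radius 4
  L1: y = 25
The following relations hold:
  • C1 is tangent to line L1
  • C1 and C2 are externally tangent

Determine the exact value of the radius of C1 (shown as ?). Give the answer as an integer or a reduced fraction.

19

1. [C1‖L1]  r_C1² − 361 = 0  ⇒  r_C1 = 19 (r>0 drops 1)
2. [ext C1·C2]  r_C1² + 8r_C1 − 513 = 0  ⇒  r_C1 = 19 (r>0 drops 1)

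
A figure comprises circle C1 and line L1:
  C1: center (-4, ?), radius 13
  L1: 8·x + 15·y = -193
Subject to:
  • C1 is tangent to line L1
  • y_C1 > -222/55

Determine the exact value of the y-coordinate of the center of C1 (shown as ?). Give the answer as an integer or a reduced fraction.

1. [C1‖L1]  y_C1² + (322/15)y_C1 − 1528/15 = 0  ⇒  y_C1 = -382/15 or 4
2. given y_C1 > -222/55: keep 4

4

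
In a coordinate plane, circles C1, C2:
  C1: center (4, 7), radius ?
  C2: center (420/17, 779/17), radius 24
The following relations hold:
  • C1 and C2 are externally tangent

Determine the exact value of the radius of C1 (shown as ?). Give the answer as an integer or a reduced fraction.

20

1. [ext C1·C2]  r_C1² + 48r_C1 − 1360 = 0  ⇒  r_C1 = 20 (r>0 drops 1)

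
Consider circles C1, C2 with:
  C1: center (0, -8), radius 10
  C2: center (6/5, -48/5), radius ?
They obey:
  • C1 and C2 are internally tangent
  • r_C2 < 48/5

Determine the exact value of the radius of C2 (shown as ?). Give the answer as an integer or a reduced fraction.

1. [int C1,C2]  r_C2² − 20r_C2 + 96 = 0  ⇒  r_C2 = 8 or 12
2. given r_C2 < 48/5: keep 8

8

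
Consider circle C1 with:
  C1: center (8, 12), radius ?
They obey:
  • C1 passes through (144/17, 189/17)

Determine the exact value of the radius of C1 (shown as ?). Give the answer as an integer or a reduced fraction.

1

1. [C1∋P]  r_C1² − 1 = 0  ⇒  r_C1 = 1 (r>0 drops 1)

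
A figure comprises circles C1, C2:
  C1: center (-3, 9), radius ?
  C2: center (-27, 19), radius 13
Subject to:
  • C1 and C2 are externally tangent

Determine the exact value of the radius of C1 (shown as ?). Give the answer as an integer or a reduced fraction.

1. [ext C1·C2]  r_C1² + 26r_C1 − 507 = 0  ⇒  r_C1 = 13 (r>0 drops 1)

13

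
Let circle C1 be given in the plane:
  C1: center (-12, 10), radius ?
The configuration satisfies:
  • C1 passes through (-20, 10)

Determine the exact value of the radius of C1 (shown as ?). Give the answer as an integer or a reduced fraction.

1. [C1∋P]  r_C1² − 64 = 0  ⇒  r_C1 = 8 (r>0 drops 1)

8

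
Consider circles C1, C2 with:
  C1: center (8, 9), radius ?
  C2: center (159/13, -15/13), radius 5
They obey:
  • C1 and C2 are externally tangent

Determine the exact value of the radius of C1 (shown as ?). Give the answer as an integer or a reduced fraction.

6

1. [ext C1·C2]  r_C1² + 10r_C1 − 96 = 0  ⇒  r_C1 = 6 (r>0 drops 1)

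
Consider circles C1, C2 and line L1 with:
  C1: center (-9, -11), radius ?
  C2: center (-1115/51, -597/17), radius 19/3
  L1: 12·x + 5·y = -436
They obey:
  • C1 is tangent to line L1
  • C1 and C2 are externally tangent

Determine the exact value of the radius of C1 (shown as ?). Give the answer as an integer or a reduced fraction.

1. [C1‖L1]  r_C1² − 441 = 0  ⇒  r_C1 = 21 (r>0 drops 1)
2. [ext C1·C2]  r_C1² + (38/3)r_C1 − 707 = 0  ⇒  r_C1 = 21 (r>0 drops 1)

21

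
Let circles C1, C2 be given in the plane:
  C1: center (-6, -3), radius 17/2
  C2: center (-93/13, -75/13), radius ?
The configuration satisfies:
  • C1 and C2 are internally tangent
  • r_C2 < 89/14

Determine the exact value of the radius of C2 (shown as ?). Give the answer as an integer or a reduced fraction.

1. [int C1,C2]  r_C2² − 17r_C2 + 253/4 = 0  ⇒  r_C2 = 11/2 or 23/2
2. given r_C2 < 89/14: keep 11/2

11/2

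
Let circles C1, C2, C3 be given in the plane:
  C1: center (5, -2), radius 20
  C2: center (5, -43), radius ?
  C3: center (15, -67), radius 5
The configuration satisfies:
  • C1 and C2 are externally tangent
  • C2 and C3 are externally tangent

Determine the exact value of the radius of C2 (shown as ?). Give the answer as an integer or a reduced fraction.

21

1. [ext C1·C2]  r_C2² + 40r_C2 − 1281 = 0  ⇒  r_C2 = 21 (r>0 drops 1)
2. [ext C2·C3]  r_C2² + 10r_C2 − 651 = 0  ⇒  r_C2 = 21 (r>0 drops 1)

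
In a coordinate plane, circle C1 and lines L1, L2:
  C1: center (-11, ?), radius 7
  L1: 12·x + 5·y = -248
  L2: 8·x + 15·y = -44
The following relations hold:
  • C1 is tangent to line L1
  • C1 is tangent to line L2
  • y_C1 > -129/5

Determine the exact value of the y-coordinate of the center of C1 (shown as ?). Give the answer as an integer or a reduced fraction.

-5

1. [C1‖L1]  y_C1² + (232/5)y_C1 + 207 = 0  ⇒  y_C1 = -207/5 or -5
2. [C1‖L2]  y_C1² − (88/15)y_C1 − 163/3 = 0  ⇒  y_C1 = -5 or 163/15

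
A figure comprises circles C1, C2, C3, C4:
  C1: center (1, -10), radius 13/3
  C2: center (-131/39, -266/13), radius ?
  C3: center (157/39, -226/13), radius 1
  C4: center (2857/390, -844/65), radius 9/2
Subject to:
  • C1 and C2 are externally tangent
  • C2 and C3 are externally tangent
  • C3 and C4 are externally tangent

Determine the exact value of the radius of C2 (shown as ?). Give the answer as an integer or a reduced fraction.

7

1. [ext C1·C2]  r_C2² + (26/3)r_C2 − 329/3 = 0  ⇒  r_C2 = 7 (r>0 drops 1)
2. [ext C2·C3]  r_C2² + 2r_C2 − 63 = 0  ⇒  r_C2 = 7 (r>0 drops 1)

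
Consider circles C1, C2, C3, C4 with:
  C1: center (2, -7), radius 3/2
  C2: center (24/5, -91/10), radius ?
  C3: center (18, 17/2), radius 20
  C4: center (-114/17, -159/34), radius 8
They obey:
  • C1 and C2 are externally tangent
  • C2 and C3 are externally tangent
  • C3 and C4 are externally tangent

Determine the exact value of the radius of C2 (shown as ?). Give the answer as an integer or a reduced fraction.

1. [ext C1·C2]  r_C2² + 3r_C2 − 10 = 0  ⇒  r_C2 = 2 (r>0 drops 1)
2. [ext C2·C3]  r_C2² + 40r_C2 − 84 = 0  ⇒  r_C2 = 2 (r>0 drops 1)

2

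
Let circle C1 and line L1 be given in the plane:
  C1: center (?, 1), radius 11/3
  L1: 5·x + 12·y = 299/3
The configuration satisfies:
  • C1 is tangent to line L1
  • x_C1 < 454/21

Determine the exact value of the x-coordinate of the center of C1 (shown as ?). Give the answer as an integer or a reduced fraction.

1. [C1‖L1]  x_C1² − (526/15)x_C1 + 3248/15 = 0  ⇒  x_C1 = 8 or 406/15
2. given x_C1 < 454/21: keep 8

8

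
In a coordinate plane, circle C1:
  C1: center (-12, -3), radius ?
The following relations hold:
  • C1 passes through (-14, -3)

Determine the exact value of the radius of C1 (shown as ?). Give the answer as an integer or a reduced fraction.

2

1. [C1∋P]  r_C1² − 4 = 0  ⇒  r_C1 = 2 (r>0 drops 1)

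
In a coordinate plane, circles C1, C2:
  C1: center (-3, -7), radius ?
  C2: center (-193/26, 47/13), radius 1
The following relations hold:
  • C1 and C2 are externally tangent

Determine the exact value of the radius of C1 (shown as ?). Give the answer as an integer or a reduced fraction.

1. [ext C1·C2]  r_C1² + 2r_C1 − 525/4 = 0  ⇒  r_C1 = 21/2 (r>0 drops 1)

21/2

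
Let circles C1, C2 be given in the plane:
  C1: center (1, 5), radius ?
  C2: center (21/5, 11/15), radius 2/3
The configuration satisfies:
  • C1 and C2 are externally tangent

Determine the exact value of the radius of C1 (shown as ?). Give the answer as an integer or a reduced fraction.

1. [ext C1·C2]  r_C1² + (4/3)r_C1 − 28 = 0  ⇒  r_C1 = 14/3 (r>0 drops 1)

14/3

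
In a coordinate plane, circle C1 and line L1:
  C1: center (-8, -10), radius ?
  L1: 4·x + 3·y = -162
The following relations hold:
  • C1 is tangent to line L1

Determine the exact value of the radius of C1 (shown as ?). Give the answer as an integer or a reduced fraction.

1. [C1‖L1]  r_C1² − 400 = 0  ⇒  r_C1 = 20 (r>0 drops 1)

20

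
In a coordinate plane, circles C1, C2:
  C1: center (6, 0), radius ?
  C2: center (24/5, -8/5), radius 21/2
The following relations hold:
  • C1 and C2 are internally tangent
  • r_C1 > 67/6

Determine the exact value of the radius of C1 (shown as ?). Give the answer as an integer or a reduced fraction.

25/2

1. [int C1,C2]  r_C1² − 21r_C1 + 425/4 = 0  ⇒  r_C1 = 17/2 or 25/2
2. given r_C1 > 67/6: keep 25/2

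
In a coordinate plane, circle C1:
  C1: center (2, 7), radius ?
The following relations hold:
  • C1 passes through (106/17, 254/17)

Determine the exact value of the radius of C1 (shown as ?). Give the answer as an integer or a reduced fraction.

9

1. [C1∋P]  r_C1² − 81 = 0  ⇒  r_C1 = 9 (r>0 drops 1)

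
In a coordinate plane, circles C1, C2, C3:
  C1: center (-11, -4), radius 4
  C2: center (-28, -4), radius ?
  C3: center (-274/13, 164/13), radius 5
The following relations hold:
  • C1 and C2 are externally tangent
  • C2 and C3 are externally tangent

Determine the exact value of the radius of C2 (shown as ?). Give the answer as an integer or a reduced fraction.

13

1. [ext C1·C2]  r_C2² + 8r_C2 − 273 = 0  ⇒  r_C2 = 13 (r>0 drops 1)
2. [ext C2·C3]  r_C2² + 10r_C2 − 299 = 0  ⇒  r_C2 = 13 (r>0 drops 1)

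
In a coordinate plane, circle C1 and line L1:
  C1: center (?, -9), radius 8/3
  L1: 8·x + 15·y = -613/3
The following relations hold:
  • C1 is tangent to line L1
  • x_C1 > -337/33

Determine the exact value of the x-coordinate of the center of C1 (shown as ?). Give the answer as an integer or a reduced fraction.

1. [C1‖L1]  x_C1² + (52/3)x_C1 + 43 = 0  ⇒  x_C1 = -43/3 or -3
2. given x_C1 > -337/33: keep -3

-3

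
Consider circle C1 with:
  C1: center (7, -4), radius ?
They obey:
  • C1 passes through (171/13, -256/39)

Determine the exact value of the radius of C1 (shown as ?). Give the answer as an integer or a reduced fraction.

1. [C1∋P]  r_C1² − 400/9 = 0  ⇒  r_C1 = 20/3 (r>0 drops 1)

20/3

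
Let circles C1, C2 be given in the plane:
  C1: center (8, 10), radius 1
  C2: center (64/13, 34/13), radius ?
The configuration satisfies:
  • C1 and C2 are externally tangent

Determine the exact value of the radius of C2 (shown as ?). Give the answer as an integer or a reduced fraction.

7

1. [ext C1·C2]  r_C2² + 2r_C2 − 63 = 0  ⇒  r_C2 = 7 (r>0 drops 1)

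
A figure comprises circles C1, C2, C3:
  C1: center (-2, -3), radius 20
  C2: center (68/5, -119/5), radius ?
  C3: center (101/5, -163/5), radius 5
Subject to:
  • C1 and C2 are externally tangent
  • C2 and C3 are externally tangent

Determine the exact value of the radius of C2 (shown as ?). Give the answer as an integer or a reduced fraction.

6

1. [ext C1·C2]  r_C2² + 40r_C2 − 276 = 0  ⇒  r_C2 = 6 (r>0 drops 1)
2. [ext C2·C3]  r_C2² + 10r_C2 − 96 = 0  ⇒  r_C2 = 6 (r>0 drops 1)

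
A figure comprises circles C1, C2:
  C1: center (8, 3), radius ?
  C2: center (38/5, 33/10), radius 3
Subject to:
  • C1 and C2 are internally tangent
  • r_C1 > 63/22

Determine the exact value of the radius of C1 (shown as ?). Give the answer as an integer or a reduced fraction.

7/2

1. [int C1,C2]  r_C1² − 6r_C1 + 35/4 = 0  ⇒  r_C1 = 5/2 or 7/2
2. given r_C1 > 63/22: keep 7/2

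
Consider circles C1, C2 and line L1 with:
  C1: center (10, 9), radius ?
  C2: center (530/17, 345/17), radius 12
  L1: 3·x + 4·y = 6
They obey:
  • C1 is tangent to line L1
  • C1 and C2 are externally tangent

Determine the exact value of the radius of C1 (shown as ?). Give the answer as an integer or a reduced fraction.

12

1. [C1‖L1]  r_C1² − 144 = 0  ⇒  r_C1 = 12 (r>0 drops 1)
2. [ext C1·C2]  r_C1² + 24r_C1 − 432 = 0  ⇒  r_C1 = 12 (r>0 drops 1)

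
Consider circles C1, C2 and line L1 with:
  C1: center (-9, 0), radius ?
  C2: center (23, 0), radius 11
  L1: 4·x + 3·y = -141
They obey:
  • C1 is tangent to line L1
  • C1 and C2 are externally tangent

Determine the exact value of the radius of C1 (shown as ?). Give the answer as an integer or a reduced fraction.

21

1. [C1‖L1]  r_C1² − 441 = 0  ⇒  r_C1 = 21 (r>0 drops 1)
2. [ext C1·C2]  r_C1² + 22r_C1 − 903 = 0  ⇒  r_C1 = 21 (r>0 drops 1)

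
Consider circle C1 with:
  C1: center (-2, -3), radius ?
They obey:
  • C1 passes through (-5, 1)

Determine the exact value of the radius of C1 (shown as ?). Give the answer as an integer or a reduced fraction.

5

1. [C1∋P]  r_C1² − 25 = 0  ⇒  r_C1 = 5 (r>0 drops 1)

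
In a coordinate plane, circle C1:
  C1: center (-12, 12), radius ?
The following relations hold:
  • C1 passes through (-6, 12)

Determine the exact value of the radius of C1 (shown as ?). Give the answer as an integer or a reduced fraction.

1. [C1∋P]  r_C1² − 36 = 0  ⇒  r_C1 = 6 (r>0 drops 1)

6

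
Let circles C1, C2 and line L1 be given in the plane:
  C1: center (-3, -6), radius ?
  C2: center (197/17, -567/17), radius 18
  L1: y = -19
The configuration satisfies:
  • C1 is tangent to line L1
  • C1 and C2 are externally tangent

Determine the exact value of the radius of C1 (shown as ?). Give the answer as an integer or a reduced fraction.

13

1. [C1‖L1]  r_C1² − 169 = 0  ⇒  r_C1 = 13 (r>0 drops 1)
2. [ext C1·C2]  r_C1² + 36r_C1 − 637 = 0  ⇒  r_C1 = 13 (r>0 drops 1)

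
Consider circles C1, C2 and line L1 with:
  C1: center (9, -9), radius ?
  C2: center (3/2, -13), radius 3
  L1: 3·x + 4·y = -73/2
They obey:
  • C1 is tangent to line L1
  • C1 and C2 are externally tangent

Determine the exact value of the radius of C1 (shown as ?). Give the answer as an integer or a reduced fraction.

1. [C1‖L1]  r_C1² − 121/4 = 0  ⇒  r_C1 = 11/2 (r>0 drops 1)
2. [ext C1·C2]  r_C1² + 6r_C1 − 253/4 = 0  ⇒  r_C1 = 11/2 (r>0 drops 1)

11/2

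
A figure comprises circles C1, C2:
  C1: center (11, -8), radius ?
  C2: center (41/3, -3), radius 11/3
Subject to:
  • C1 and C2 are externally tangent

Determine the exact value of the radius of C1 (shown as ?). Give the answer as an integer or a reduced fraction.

1. [ext C1·C2]  r_C1² + (22/3)r_C1 − 56/3 = 0  ⇒  r_C1 = 2 (r>0 drops 1)

2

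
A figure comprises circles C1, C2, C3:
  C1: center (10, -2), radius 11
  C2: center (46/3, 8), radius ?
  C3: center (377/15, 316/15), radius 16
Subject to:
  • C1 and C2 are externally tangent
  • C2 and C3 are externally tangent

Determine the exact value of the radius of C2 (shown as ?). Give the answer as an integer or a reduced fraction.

1/3

1. [ext C1·C2]  r_C2² + 22r_C2 − 67/9 = 0  ⇒  r_C2 = 1/3 (r>0 drops 1)
2. [ext C2·C3]  r_C2² + 32r_C2 − 97/9 = 0  ⇒  r_C2 = 1/3 (r>0 drops 1)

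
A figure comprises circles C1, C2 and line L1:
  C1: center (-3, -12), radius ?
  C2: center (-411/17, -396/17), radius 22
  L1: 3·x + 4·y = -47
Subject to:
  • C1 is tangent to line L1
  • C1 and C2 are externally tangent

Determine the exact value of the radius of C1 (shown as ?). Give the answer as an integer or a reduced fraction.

1. [C1‖L1]  r_C1² − 4 = 0  ⇒  r_C1 = 2 (r>0 drops 1)
2. [ext C1·C2]  r_C1² + 44r_C1 − 92 = 0  ⇒  r_C1 = 2 (r>0 drops 1)

2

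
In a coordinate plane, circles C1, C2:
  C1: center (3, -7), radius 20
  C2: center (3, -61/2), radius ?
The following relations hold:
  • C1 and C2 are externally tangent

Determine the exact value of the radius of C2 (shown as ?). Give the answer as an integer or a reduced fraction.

1. [ext C1·C2]  r_C2² + 40r_C2 − 609/4 = 0  ⇒  r_C2 = 7/2 (r>0 drops 1)

7/2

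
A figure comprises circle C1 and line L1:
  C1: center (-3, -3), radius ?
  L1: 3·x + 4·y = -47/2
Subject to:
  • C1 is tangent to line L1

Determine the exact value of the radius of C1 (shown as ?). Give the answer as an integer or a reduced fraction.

1. [C1‖L1]  r_C1² − 1/4 = 0  ⇒  r_C1 = 1/2 (r>0 drops 1)

1/2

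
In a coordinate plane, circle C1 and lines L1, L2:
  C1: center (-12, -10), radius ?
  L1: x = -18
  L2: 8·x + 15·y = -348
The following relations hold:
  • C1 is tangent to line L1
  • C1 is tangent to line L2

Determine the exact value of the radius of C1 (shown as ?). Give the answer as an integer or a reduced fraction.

1. [C1‖L1]  r_C1² − 36 = 0  ⇒  r_C1 = 6 (r>0 drops 1)
2. [C1‖L2]  r_C1² − 36 = 0  ⇒  r_C1 = 6 (r>0 drops 1)

6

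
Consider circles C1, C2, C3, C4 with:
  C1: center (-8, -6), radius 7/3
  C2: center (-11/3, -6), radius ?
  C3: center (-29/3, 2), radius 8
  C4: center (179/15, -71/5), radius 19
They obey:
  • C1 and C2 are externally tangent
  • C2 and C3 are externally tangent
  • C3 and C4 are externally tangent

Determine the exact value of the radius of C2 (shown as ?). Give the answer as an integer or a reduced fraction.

2

1. [ext C1·C2]  r_C2² + (14/3)r_C2 − 40/3 = 0  ⇒  r_C2 = 2 (r>0 drops 1)
2. [ext C2·C3]  r_C2² + 16r_C2 − 36 = 0  ⇒  r_C2 = 2 (r>0 drops 1)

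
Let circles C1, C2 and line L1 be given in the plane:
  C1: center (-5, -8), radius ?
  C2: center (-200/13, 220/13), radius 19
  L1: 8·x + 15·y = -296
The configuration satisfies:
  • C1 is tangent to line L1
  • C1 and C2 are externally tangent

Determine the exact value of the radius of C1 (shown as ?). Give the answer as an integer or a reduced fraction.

8

1. [C1‖L1]  r_C1² − 64 = 0  ⇒  r_C1 = 8 (r>0 drops 1)
2. [ext C1·C2]  r_C1² + 38r_C1 − 368 = 0  ⇒  r_C1 = 8 (r>0 drops 1)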